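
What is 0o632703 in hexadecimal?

Each octal digit is 3 bits: 6=110 3=011 2=010 7=111 0=000 3=011.
Group the bits into nibbles: 0011 0011 0101 1100 0011 → 335C3.

0x335C3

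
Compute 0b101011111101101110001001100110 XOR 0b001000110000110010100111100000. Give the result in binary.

XOR bit by bit (1 where the bits differ):
  101011111101101110001001100110
^ 001000110000110010100111100000
= 100011001101011100101110000110

0b100011001101011100101110000110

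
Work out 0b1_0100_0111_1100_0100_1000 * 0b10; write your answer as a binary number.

0b1010001111100010010000

Multiply each base-2 digit by 2, carrying:
  0×2 = 0 → write 0
  0×2 = 0 → write 0
  0×2 = 0 → write 0
  1×2 = 2 → write 0 carry 1
  0×2+1 = 1 → write 1
  0×2 = 0 → write 0
  1×2 = 2 → write 0 carry 1
  0×2+1 = 1 → write 1
  0×2 = 0 → write 0
  0×2 = 0 → write 0
  1×2 = 2 → write 0 carry 1
  1×2+1 = 3 → write 1 carry 1
  1×2+1 = 3 → write 1 carry 1
  1×2+1 = 3 → write 1 carry 1
  1×2+1 = 3 → write 1 carry 1
  0×2+1 = 1 → write 1
  0×2 = 0 → write 0
  0×2 = 0 → write 0
  1×2 = 2 → write 0 carry 1
  0×2+1 = 1 → write 1
  1×2 = 2 → write 0 carry 1
  remaining carry: 1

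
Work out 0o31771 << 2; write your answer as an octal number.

2 bits is not a whole number of base-8 digits; in binary: 11001111111001 << 2 = 1100111111100100.

0o147744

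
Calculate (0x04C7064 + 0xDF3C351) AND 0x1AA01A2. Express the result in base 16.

Add column by column in base 16, right to left:
  4+1 = 5
  6+5 = B
  0+3 = 3
  7+C = 3 carry 1
  C+3+1 = 0 carry 1
  4+F+1 = 4 carry 1
  0+D+1 = E
Sum = 0xE4033B5; now AND with 0x1AA01A2:
  E&1=0, 4&A=0, 0&A=0, 3&0=0, 3&1=1, B&A=A, 5&2=0

0x1A0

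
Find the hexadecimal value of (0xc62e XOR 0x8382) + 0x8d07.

0xd2b3

First 0xc62e XOR 0x8382 = 0x45ac.
Add column by column in base 16, right to left:
  c+7 = 3 carry 1
  a+0+1 = b
  5+d = 2 carry 1
  4+8+1 = d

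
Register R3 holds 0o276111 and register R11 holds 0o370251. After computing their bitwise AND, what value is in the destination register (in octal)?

0o270011

AND each oct digit independently (no carries):
  2&3=2, 7&7=7, 6&0=0, 1&2=0, 1&5=1, 1&1=1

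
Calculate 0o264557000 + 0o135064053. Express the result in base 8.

0o421643053

Add column by column in base 8, right to left:
  0+3 = 3
  0+5 = 5
  0+0 = 0
  7+4 = 3 carry 1
  5+6+1 = 4 carry 1
  5+0+1 = 6
  4+5 = 1 carry 1
  6+3+1 = 2 carry 1
  2+1+1 = 4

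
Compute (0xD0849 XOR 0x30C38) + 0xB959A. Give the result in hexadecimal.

First 0xD0849 XOR 0x30C38 = 0xE0471.
Add column by column in base 16, right to left:
  1+A = B
  7+9 = 0 carry 1
  4+5+1 = A
  0+9 = 9
  E+B = 9 carry 1
  final carry 1

0x199A0B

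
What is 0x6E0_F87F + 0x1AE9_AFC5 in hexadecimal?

0x21CAA844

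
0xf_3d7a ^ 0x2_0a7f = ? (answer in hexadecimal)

XOR each hex digit independently (no carries):
  f^2=d, 3^0=3, d^a=7, 7^7=0, a^f=5

0xd3705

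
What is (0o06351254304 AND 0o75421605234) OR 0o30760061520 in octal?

0o34761265724

0o06351254304 AND 0o75421605234 = 0o04001204204.
Then OR with 0o30760061520.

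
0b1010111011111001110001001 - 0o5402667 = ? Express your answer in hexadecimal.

0b1010111011111001110001001 = 0x15DF389 in hexadecimal.
0o5402667 = 0x1605B7 in hexadecimal.
Subtract column by column in base 16:
  9-7 → 2
  8-B → D (borrow)
  3-5-1 → D (borrow)
  F-0-1 → E
  D-6 → 7
  5-1 → 4
  1-0 → 1

0x147EDD2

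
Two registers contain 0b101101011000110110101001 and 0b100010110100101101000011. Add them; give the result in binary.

0b1010000001101100011101100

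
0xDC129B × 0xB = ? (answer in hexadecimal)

0x974CCA9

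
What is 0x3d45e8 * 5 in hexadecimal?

0x1325d88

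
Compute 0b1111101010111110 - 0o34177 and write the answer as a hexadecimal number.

0b1111101010111110 = 0xFABE in hexadecimal.
0o34177 = 0x387F in hexadecimal.
Subtract column by column in base 16:
  E-F → F (borrow)
  B-7-1 → 3
  A-8 → 2
  F-3 → C

0xC23F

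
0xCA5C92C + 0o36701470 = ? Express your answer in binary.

0xCA5C92C = 0b1100101001011100100100101100 in binary.
0o36701470 = 0b11110111000001100111000 in binary.
Add column by column in base 2, right to left:
  0+0 = 0
  0+0 = 0
  1+0 = 1
  1+1 = 0 carry 1
  0+1+1 = 0 carry 1
  1+1+1 = 1 carry 1
  0+0+1 = 1
  0+0 = 0
  1+1 = 0 carry 1
  0+1+1 = 0 carry 1
  0+0+1 = 1
  1+0 = 1
  0+0 = 0
  0+0 = 0
  1+0 = 1
  1+1 = 0 carry 1
  1+1+1 = 1 carry 1
  0+1+1 = 0 carry 1
  1+0+1 = 0 carry 1
  0+1+1 = 0 carry 1
  0+1+1 = 0 carry 1
  1+1+1 = 1 carry 1
  0+1+1 = 0 carry 1
  1+0+1 = 0 carry 1
  0+0+1 = 1
  0+0 = 0
  1+0 = 1
  1+0 = 1

0b1101001000010100110001100100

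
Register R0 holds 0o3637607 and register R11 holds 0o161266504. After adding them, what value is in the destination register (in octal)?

0o165126313

Add column by column in base 8, right to left:
  7+4 = 3 carry 1
  0+0+1 = 1
  6+5 = 3 carry 1
  7+6+1 = 6 carry 1
  3+6+1 = 2 carry 1
  6+2+1 = 1 carry 1
  3+1+1 = 5
  0+6 = 6
  0+1 = 1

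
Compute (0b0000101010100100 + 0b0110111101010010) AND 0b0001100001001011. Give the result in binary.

Add column by column in base 2, right to left:
  0+0 = 0
  0+1 = 1
  1+0 = 1
  0+0 = 0
  0+1 = 1
  1+0 = 1
  0+1 = 1
  1+0 = 1
  0+1 = 1
  1+1 = 0 carry 1
  0+1+1 = 0 carry 1
  1+1+1 = 1 carry 1
  0+0+1 = 1
  0+1 = 1
  0+1 = 1
Sum = 0b111100111110110; now AND with 0b0001100001001011:
  0111100111110110
& 0001100001001011
= 0001100001000010

0b1100001000010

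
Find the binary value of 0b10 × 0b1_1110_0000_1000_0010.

0b111100000100000100

Multiply each base-2 digit by 2, carrying:
  0×2 = 0 → write 0
  1×2 = 2 → write 0 carry 1
  0×2+1 = 1 → write 1
  0×2 = 0 → write 0
  0×2 = 0 → write 0
  0×2 = 0 → write 0
  0×2 = 0 → write 0
  1×2 = 2 → write 0 carry 1
  0×2+1 = 1 → write 1
  0×2 = 0 → write 0
  0×2 = 0 → write 0
  0×2 = 0 → write 0
  0×2 = 0 → write 0
  1×2 = 2 → write 0 carry 1
  1×2+1 = 3 → write 1 carry 1
  1×2+1 = 3 → write 1 carry 1
  1×2+1 = 3 → write 1 carry 1
  remaining carry: 1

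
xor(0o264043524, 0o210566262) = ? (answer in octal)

0o074525746

XOR each oct digit independently (no carries):
  2^2=0, 6^1=7, 4^0=4, 0^5=5, 4^6=2, 3^6=5, 5^2=7, 2^6=4, 4^2=6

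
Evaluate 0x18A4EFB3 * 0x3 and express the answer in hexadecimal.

Multiply each base-16 digit by 3, carrying:
  3×3 = 9 → write 9
  B×3 = 33 → write 1 carry 2
  F×3+2 = 47 → write F carry 2
  E×3+2 = 44 → write C carry 2
  4×3+2 = 14 → write E
  A×3 = 30 → write E carry 1
  8×3+1 = 25 → write 9 carry 1
  1×3+1 = 4 → write 4

0x49EECF19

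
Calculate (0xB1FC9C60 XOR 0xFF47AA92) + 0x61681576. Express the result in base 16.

0xB0234C68

First 0xB1FC9C60 XOR 0xFF47AA92 = 0x4EBB36F2.
Add column by column in base 16, right to left:
  2+6 = 8
  F+7 = 6 carry 1
  6+5+1 = C
  3+1 = 4
  B+8 = 3 carry 1
  B+6+1 = 2 carry 1
  E+1+1 = 0 carry 1
  4+6+1 = B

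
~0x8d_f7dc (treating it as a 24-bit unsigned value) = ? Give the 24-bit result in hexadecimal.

Each hex digit d becomes f−d:
  8→7, d→2, f→0, 7→8, d→2, c→3

0x720823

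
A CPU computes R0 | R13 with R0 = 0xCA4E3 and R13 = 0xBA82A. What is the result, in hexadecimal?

0xFACEB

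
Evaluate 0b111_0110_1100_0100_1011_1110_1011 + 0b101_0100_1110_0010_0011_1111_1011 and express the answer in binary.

0b1100101110100110111111100110

Add column by column in base 2, right to left:
  1+1 = 0 carry 1
  1+1+1 = 1 carry 1
  0+0+1 = 1
  1+1 = 0 carry 1
  0+1+1 = 0 carry 1
  1+1+1 = 1 carry 1
  1+1+1 = 1 carry 1
  1+1+1 = 1 carry 1
  1+1+1 = 1 carry 1
  1+1+1 = 1 carry 1
  0+0+1 = 1
  1+0 = 1
  0+0 = 0
  0+1 = 1
  1+0 = 1
  0+0 = 0
  0+0 = 0
  0+1 = 1
  1+1 = 0 carry 1
  1+1+1 = 1 carry 1
  0+0+1 = 1
  1+0 = 1
  1+1 = 0 carry 1
  0+0+1 = 1
  1+1 = 0 carry 1
  1+0+1 = 0 carry 1
  1+1+1 = 1 carry 1
  final carry 1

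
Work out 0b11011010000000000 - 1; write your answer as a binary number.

The trailing 10 digits are 0, so subtracting 1 borrows through: they become 1 and the next digit up decrements.

0b11011001111111111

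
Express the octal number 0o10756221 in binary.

0b1000111101110010010001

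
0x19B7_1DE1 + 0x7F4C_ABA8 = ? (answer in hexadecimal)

Add column by column in base 16, right to left:
  1+8 = 9
  E+A = 8 carry 1
  D+B+1 = 9 carry 1
  1+A+1 = C
  7+C = 3 carry 1
  B+4+1 = 0 carry 1
  9+F+1 = 9 carry 1
  1+7+1 = 9

0x9903C989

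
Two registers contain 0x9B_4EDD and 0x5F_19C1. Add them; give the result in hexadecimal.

0xFA689E

Add column by column in base 16, right to left:
  D+1 = E
  D+C = 9 carry 1
  E+9+1 = 8 carry 1
  4+1+1 = 6
  B+F = A carry 1
  9+5+1 = F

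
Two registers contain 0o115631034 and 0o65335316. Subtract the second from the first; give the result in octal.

0o30273516

Subtract column by column in base 8:
  4-6 → 6 (borrow)
  3-1-1 → 1
  0-3 → 5 (borrow)
  1-5-1 → 3 (borrow)
  3-3-1 → 7 (borrow)
  6-3-1 → 2
  5-5 → 0
  1-6 → 3 (borrow)
  1-0-1 → 0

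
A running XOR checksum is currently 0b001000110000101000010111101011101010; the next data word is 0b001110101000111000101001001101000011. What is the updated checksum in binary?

XOR bit by bit (1 where the bits differ):
  001000110000101000010111101011101010
^ 001110101000111000101001001101000011
= 000110011000010000111110100110101001

0b000110011000010000111110100110101001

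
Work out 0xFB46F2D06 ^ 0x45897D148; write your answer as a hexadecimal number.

0xBECF8FC4E

XOR each hex digit independently (no carries):
  F^4=B, B^5=E, 4^8=C, 6^9=F, F^7=8, 2^D=F, D^1=C, 0^4=4, 6^8=E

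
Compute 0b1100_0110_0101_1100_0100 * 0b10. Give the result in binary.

Multiply each base-2 digit by 2, carrying:
  0×2 = 0 → write 0
  0×2 = 0 → write 0
  1×2 = 2 → write 0 carry 1
  0×2+1 = 1 → write 1
  0×2 = 0 → write 0
  0×2 = 0 → write 0
  1×2 = 2 → write 0 carry 1
  1×2+1 = 3 → write 1 carry 1
  1×2+1 = 3 → write 1 carry 1
  0×2+1 = 1 → write 1
  1×2 = 2 → write 0 carry 1
  0×2+1 = 1 → write 1
  0×2 = 0 → write 0
  1×2 = 2 → write 0 carry 1
  1×2+1 = 3 → write 1 carry 1
  0×2+1 = 1 → write 1
  0×2 = 0 → write 0
  0×2 = 0 → write 0
  1×2 = 2 → write 0 carry 1
  1×2+1 = 3 → write 1 carry 1
  remaining carry: 1

0b110001100101110001000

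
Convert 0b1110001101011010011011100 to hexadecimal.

0x1c6b4dc

Group the bits into nibbles: 0001 1100 0110 1011 0100 1101 1100 → 1c6b4dc.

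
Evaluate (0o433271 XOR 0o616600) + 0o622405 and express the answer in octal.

First 0o433271 XOR 0o616600 = 0o225471.
Add column by column in base 8, right to left:
  1+5 = 6
  7+0 = 7
  4+4 = 0 carry 1
  5+2+1 = 0 carry 1
  2+2+1 = 5
  2+6 = 0 carry 1
  final carry 1

0o1050076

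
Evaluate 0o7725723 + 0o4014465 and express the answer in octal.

0o13742410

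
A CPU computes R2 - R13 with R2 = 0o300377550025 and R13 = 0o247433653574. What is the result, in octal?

Subtract column by column in base 8:
  5-4 → 1
  2-7 → 3 (borrow)
  0-5-1 → 2 (borrow)
  0-3-1 → 4 (borrow)
  5-5-1 → 7 (borrow)
  5-6-1 → 6 (borrow)
  7-3-1 → 3
  7-3 → 4
  3-4 → 7 (borrow)
  0-7-1 → 0 (borrow)
  0-4-1 → 3 (borrow)
  3-2-1 → 0

0o30743674231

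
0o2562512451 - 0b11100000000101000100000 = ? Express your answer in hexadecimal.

0o2562512451 = 0x15ca9529 in hexadecimal.
0b11100000000101000100000 = 0x700a20 in hexadecimal.
Subtract column by column in base 16:
  9-0 → 9
  2-2 → 0
  5-a → b (borrow)
  9-0-1 → 8
  a-0 → a
  c-7 → 5
  5-0 → 5
  1-0 → 1

0x155a8b09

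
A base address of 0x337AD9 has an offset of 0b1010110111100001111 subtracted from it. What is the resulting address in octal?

0x337AD9 = 0o14675331 in octal.
0b1010110111100001111 = 0o1267417 in octal.
Subtract column by column in base 8:
  1-7 → 2 (borrow)
  3-1-1 → 1
  3-4 → 7 (borrow)
  5-7-1 → 5 (borrow)
  7-6-1 → 0
  6-2 → 4
  4-1 → 3
  1-0 → 1

0o13405712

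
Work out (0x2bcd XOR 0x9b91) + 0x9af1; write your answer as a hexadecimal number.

0x14b4d

First 0x2bcd XOR 0x9b91 = 0xb05c.
Add column by column in base 16, right to left:
  c+1 = d
  5+f = 4 carry 1
  0+a+1 = b
  b+9 = 4 carry 1
  final carry 1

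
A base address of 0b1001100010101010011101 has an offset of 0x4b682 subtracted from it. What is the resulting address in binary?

0x4b682 = 0b1001011011010000010 in binary.
Subtract column by column in base 2:
  1-0 → 1
  0-1 → 1 (borrow)
  1-0-1 → 0
  1-0 → 1
  1-0 → 1
  0-0 → 0
  0-0 → 0
  1-1 → 0
  0-0 → 0
  1-1 → 0
  0-1 → 1 (borrow)
  1-0-1 → 0
  0-1 → 1 (borrow)
  1-1-1 → 1 (borrow)
  0-0-1 → 1 (borrow)
  0-1-1 → 0 (borrow)
  0-0-1 → 1 (borrow)
  1-0-1 → 0
  1-1 → 0
  0-0 → 0
  0-0 → 0
  1-0 → 1

0b1000010111010000011011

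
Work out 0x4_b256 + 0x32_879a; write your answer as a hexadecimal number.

Add column by column in base 16, right to left:
  6+a = 0 carry 1
  5+9+1 = f
  2+7 = 9
  b+8 = 3 carry 1
  4+2+1 = 7
  0+3 = 3

0x3739f0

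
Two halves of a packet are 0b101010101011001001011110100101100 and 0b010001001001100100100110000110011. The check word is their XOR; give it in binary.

0b111011100010101101111000100011111

XOR bit by bit (1 where the bits differ):
  101010101011001001011110100101100
^ 010001001001100100100110000110011
= 111011100010101101111000100011111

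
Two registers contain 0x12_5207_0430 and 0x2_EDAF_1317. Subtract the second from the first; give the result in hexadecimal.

0xF6457F119

Subtract column by column in base 16:
  0-7 → 9 (borrow)
  3-1-1 → 1
  4-3 → 1
  0-1 → F (borrow)
  7-F-1 → 7 (borrow)
  0-A-1 → 5 (borrow)
  2-D-1 → 4 (borrow)
  5-E-1 → 6 (borrow)
  2-2-1 → F (borrow)
  1-0-1 → 0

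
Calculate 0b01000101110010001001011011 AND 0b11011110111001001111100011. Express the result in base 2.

AND bit by bit (1 only where both bits are 1):
  01000101110010001001011011
& 11011110111001001111100011
= 01000100110000001001000011

0b01000100110000001001000011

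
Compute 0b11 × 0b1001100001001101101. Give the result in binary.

0b11100100011101000111

Multiply each base-2 digit by 3, carrying:
  1×3 = 3 → write 1 carry 1
  0×3+1 = 1 → write 1
  1×3 = 3 → write 1 carry 1
  1×3+1 = 4 → write 0 carry 2
  0×3+2 = 2 → write 0 carry 1
  1×3+1 = 4 → write 0 carry 2
  1×3+2 = 5 → write 1 carry 2
  0×3+2 = 2 → write 0 carry 1
  0×3+1 = 1 → write 1
  1×3 = 3 → write 1 carry 1
  0×3+1 = 1 → write 1
  0×3 = 0 → write 0
  0×3 = 0 → write 0
  0×3 = 0 → write 0
  1×3 = 3 → write 1 carry 1
  1×3+1 = 4 → write 0 carry 2
  0×3+2 = 2 → write 0 carry 1
  0×3+1 = 1 → write 1
  1×3 = 3 → write 1 carry 1
  remaining carry: 1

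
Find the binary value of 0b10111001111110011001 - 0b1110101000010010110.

Subtract column by column in base 2:
  1-0 → 1
  0-1 → 1 (borrow)
  0-1-1 → 0 (borrow)
  1-0-1 → 0
  1-1 → 0
  0-0 → 0
  0-0 → 0
  1-1 → 0
  1-0 → 1
  1-0 → 1
  1-0 → 1
  1-0 → 1
  1-1 → 0
  0-0 → 0
  0-1 → 1 (borrow)
  1-0-1 → 0
  1-1 → 0
  1-1 → 0
  0-1 → 1 (borrow)
  1-0-1 → 0

0b1000100111100000011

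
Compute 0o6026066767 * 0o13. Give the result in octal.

Multiply each base-8 digit by 11, carrying:
  7×11 = 77 → write 5 carry 9
  6×11+9 = 75 → write 3 carry 9
  7×11+9 = 86 → write 6 carry 10
  6×11+10 = 76 → write 4 carry 9
  6×11+9 = 75 → write 3 carry 9
  0×11+9 = 9 → write 1 carry 1
  6×11+1 = 67 → write 3 carry 8
  2×11+8 = 30 → write 6 carry 3
  0×11+3 = 3 → write 3
  6×11 = 66 → write 2 carry 8
  remaining carry: 10

0o102363134635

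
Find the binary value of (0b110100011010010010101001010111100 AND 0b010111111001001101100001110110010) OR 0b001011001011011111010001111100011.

0b11111011011011111110001111110011

0b110100011010010010101001010111100 AND 0b010111111001001101100001110110010 = 0b010100011000000000100001010110000.
Then OR with 0b001011001011011111010001111100011.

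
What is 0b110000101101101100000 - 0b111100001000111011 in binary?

0b101001001100100100101

Subtract column by column in base 2:
  0-1 → 1 (borrow)
  0-1-1 → 0 (borrow)
  0-0-1 → 1 (borrow)
  0-1-1 → 0 (borrow)
  0-1-1 → 0 (borrow)
  1-1-1 → 1 (borrow)
  1-0-1 → 0
  0-0 → 0
  1-0 → 1
  1-1 → 0
  0-0 → 0
  1-0 → 1
  1-0 → 1
  0-0 → 0
  1-1 → 0
  0-1 → 1 (borrow)
  0-1-1 → 0 (borrow)
  0-1-1 → 0 (borrow)
  0-0-1 → 1 (borrow)
  1-0-1 → 0
  1-0 → 1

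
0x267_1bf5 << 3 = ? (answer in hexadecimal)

3 bits is not a whole number of base-16 digits; in binary: 10011001110001101111110101 << 3 = 10011001110001101111110101000.

0x1338dfa8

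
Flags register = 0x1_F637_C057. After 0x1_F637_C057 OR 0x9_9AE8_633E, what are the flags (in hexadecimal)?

0x9FEFFE37F

OR each hex digit independently (no carries):
  1|9=9, F|9=F, 6|A=E, 3|E=F, 7|8=F, C|6=E, 0|3=3, 5|3=7, 7|E=F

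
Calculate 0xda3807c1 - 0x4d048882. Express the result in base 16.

Subtract column by column in base 16:
  1-2 → f (borrow)
  c-8-1 → 3
  7-8 → f (borrow)
  0-8-1 → 7 (borrow)
  8-4-1 → 3
  3-0 → 3
  a-d → d (borrow)
  d-4-1 → 8

0x8d337f3f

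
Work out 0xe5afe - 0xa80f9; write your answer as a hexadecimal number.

0x3da05

Subtract column by column in base 16:
  e-9 → 5
  f-f → 0
  a-0 → a
  5-8 → d (borrow)
  e-a-1 → 3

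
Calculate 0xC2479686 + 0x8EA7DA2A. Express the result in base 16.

0x150EF70B0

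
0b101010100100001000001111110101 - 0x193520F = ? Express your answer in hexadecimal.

0x28FD31E6

0b101010100100001000001111110101 = 0x2A9083F5 in hexadecimal.
Subtract column by column in base 16:
  5-F → 6 (borrow)
  F-0-1 → E
  3-2 → 1
  8-5 → 3
  0-3 → D (borrow)
  9-9-1 → F (borrow)
  A-1-1 → 8
  2-0 → 2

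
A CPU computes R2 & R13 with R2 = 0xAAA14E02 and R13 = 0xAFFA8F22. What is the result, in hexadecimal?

AND each hex digit independently (no carries):
  A&A=A, A&F=A, A&F=A, 1&A=0, 4&8=0, E&F=E, 0&2=0, 2&2=2

0xAAA00E02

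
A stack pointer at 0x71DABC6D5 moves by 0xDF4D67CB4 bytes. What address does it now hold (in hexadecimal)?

Add column by column in base 16, right to left:
  5+4 = 9
  D+B = 8 carry 1
  6+C+1 = 3 carry 1
  C+7+1 = 4 carry 1
  B+6+1 = 2 carry 1
  A+D+1 = 8 carry 1
  D+4+1 = 2 carry 1
  1+F+1 = 1 carry 1
  7+D+1 = 5 carry 1
  final carry 1

0x1512824389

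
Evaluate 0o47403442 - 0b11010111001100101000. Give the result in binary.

0o47403442 = 0b100111100000011100100010 in binary.
Subtract column by column in base 2:
  0-0 → 0
  1-0 → 1
  0-0 → 0
  0-1 → 1 (borrow)
  0-0-1 → 1 (borrow)
  1-1-1 → 1 (borrow)
  0-0-1 → 1 (borrow)
  0-0-1 → 1 (borrow)
  1-1-1 → 1 (borrow)
  1-1-1 → 1 (borrow)
  1-0-1 → 0
  0-0 → 0
  0-1 → 1 (borrow)
  0-1-1 → 0 (borrow)
  0-1-1 → 0 (borrow)
  0-0-1 → 1 (borrow)
  0-1-1 → 0 (borrow)
  1-0-1 → 0
  1-1 → 0
  1-1 → 0
  1-0 → 1
  0-0 → 0
  0-0 → 0
  1-0 → 1

0b100100001001001111111010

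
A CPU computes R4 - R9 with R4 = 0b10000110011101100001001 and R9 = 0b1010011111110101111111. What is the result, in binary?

0b110010011110110001010

Subtract column by column in base 2:
  1-1 → 0
  0-1 → 1 (borrow)
  0-1-1 → 0 (borrow)
  1-1-1 → 1 (borrow)
  0-1-1 → 0 (borrow)
  0-1-1 → 0 (borrow)
  0-1-1 → 0 (borrow)
  0-0-1 → 1 (borrow)
  1-1-1 → 1 (borrow)
  1-0-1 → 0
  0-1 → 1 (borrow)
  1-1-1 → 1 (borrow)
  1-1-1 → 1 (borrow)
  1-1-1 → 1 (borrow)
  0-1-1 → 0 (borrow)
  0-1-1 → 0 (borrow)
  1-1-1 → 1 (borrow)
  1-0-1 → 0
  0-0 → 0
  0-1 → 1 (borrow)
  0-0-1 → 1 (borrow)
  0-1-1 → 0 (borrow)
  1-0-1 → 0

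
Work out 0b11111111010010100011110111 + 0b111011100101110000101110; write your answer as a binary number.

Add column by column in base 2, right to left:
  1+0 = 1
  1+1 = 0 carry 1
  1+1+1 = 1 carry 1
  0+1+1 = 0 carry 1
  1+0+1 = 0 carry 1
  1+1+1 = 1 carry 1
  1+0+1 = 0 carry 1
  1+0+1 = 0 carry 1
  0+0+1 = 1
  0+0 = 0
  0+1 = 1
  1+1 = 0 carry 1
  0+1+1 = 0 carry 1
  1+0+1 = 0 carry 1
  0+1+1 = 0 carry 1
  0+0+1 = 1
  1+0 = 1
  0+1 = 1
  1+1 = 0 carry 1
  1+1+1 = 1 carry 1
  1+0+1 = 0 carry 1
  1+1+1 = 1 carry 1
  1+1+1 = 1 carry 1
  1+1+1 = 1 carry 1
  1+0+1 = 0 carry 1
  1+0+1 = 0 carry 1
  final carry 1

0b100111010111000010100100101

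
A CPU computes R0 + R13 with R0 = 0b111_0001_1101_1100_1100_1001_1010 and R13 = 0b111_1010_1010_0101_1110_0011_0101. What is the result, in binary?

0b1110110010000010101011001111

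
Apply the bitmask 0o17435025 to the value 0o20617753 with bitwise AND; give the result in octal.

AND each oct digit independently (no carries):
  2&1=0, 0&7=0, 6&4=4, 1&3=1, 7&5=5, 7&0=0, 5&2=0, 3&5=1

0o00415001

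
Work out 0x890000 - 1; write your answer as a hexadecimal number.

The trailing 4 digits are 0, so subtracting 1 borrows through: they become F and the next digit up decrements.

0x88FFFF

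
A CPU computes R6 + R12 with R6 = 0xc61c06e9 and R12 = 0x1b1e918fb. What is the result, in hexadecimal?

0x278051fe4

Add column by column in base 16, right to left:
  9+b = 4 carry 1
  e+f+1 = e carry 1
  6+8+1 = f
  0+1 = 1
  c+9 = 5 carry 1
  1+e+1 = 0 carry 1
  6+1+1 = 8
  c+b = 7 carry 1
  0+1+1 = 2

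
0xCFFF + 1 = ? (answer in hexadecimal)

The trailing 3 digits are F (max in base 16), so adding 1 cascades: they roll to 0 and the next digit up increments.

0xD000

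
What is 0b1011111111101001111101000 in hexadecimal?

Group the bits into nibbles: 0001 0111 1111 1101 0011 1110 1000 → 17FD3E8.

0x17FD3E8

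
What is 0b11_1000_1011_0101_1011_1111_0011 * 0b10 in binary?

Multiply each base-2 digit by 2, carrying:
  1×2 = 2 → write 0 carry 1
  1×2+1 = 3 → write 1 carry 1
  0×2+1 = 1 → write 1
  0×2 = 0 → write 0
  1×2 = 2 → write 0 carry 1
  1×2+1 = 3 → write 1 carry 1
  1×2+1 = 3 → write 1 carry 1
  1×2+1 = 3 → write 1 carry 1
  1×2+1 = 3 → write 1 carry 1
  1×2+1 = 3 → write 1 carry 1
  0×2+1 = 1 → write 1
  1×2 = 2 → write 0 carry 1
  1×2+1 = 3 → write 1 carry 1
  0×2+1 = 1 → write 1
  1×2 = 2 → write 0 carry 1
  0×2+1 = 1 → write 1
  1×2 = 2 → write 0 carry 1
  1×2+1 = 3 → write 1 carry 1
  0×2+1 = 1 → write 1
  1×2 = 2 → write 0 carry 1
  0×2+1 = 1 → write 1
  0×2 = 0 → write 0
  0×2 = 0 → write 0
  1×2 = 2 → write 0 carry 1
  1×2+1 = 3 → write 1 carry 1
  1×2+1 = 3 → write 1 carry 1
  remaining carry: 1

0b111000101101011011111100110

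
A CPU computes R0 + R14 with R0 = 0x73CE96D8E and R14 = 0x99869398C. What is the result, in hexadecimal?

Add column by column in base 16, right to left:
  E+C = A carry 1
  8+8+1 = 1 carry 1
  D+9+1 = 7 carry 1
  6+3+1 = A
  9+9 = 2 carry 1
  E+6+1 = 5 carry 1
  C+8+1 = 5 carry 1
  3+9+1 = D
  7+9 = 0 carry 1
  final carry 1

0x10D552A71A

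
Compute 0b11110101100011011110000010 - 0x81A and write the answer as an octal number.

0o365427550

0b11110101100011011110000010 = 0o365433602 in octal.
0x81A = 0o4032 in octal.
Subtract column by column in base 8:
  2-2 → 0
  0-3 → 5 (borrow)
  6-0-1 → 5
  3-4 → 7 (borrow)
  3-0-1 → 2
  4-0 → 4
  5-0 → 5
  6-0 → 6
  3-0 → 3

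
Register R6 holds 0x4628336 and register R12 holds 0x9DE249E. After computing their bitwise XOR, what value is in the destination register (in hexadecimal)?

0xDBCA7A8

XOR each hex digit independently (no carries):
  4^9=D, 6^D=B, 2^E=C, 8^2=A, 3^4=7, 3^9=A, 6^E=8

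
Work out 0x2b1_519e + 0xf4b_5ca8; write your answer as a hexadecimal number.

0x11fcae46

Add column by column in base 16, right to left:
  e+8 = 6 carry 1
  9+a+1 = 4 carry 1
  1+c+1 = e
  5+5 = a
  1+b = c
  b+4 = f
  2+f = 1 carry 1
  final carry 1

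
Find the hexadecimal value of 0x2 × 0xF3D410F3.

0x1E7A821E6

Multiply each base-16 digit by 2, carrying:
  3×2 = 6 → write 6
  F×2 = 30 → write E carry 1
  0×2+1 = 1 → write 1
  1×2 = 2 → write 2
  4×2 = 8 → write 8
  D×2 = 26 → write A carry 1
  3×2+1 = 7 → write 7
  F×2 = 30 → write E carry 1
  remaining carry: 1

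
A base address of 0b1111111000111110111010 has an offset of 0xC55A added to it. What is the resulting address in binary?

0xC55A = 0b1100010101011010 in binary.
Add column by column in base 2, right to left:
  0+0 = 0
  1+1 = 0 carry 1
  0+0+1 = 1
  1+1 = 0 carry 1
  1+1+1 = 1 carry 1
  1+0+1 = 0 carry 1
  0+1+1 = 0 carry 1
  1+0+1 = 0 carry 1
  1+1+1 = 1 carry 1
  1+0+1 = 0 carry 1
  1+1+1 = 1 carry 1
  1+0+1 = 0 carry 1
  0+0+1 = 1
  0+0 = 0
  0+1 = 1
  1+1 = 0 carry 1
  1+0+1 = 0 carry 1
  1+0+1 = 0 carry 1
  1+0+1 = 0 carry 1
  1+0+1 = 0 carry 1
  1+0+1 = 0 carry 1
  1+0+1 = 0 carry 1
  final carry 1

0b10000000101010100010100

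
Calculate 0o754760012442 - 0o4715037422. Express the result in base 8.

Subtract column by column in base 8:
  2-2 → 0
  4-2 → 2
  4-4 → 0
  2-7 → 3 (borrow)
  1-3-1 → 5 (borrow)
  0-0-1 → 7 (borrow)
  0-5-1 → 2 (borrow)
  6-1-1 → 4
  7-7 → 0
  4-4 → 0
  5-0 → 5
  7-0 → 7

0o750042753020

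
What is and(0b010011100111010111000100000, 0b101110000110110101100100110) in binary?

0b000010000110010101000100000

AND bit by bit (1 only where both bits are 1):
  010011100111010111000100000
& 101110000110110101100100110
= 000010000110010101000100000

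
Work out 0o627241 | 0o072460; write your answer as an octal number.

OR each oct digit independently (no carries):
  6|0=6, 2|7=7, 7|2=7, 2|4=6, 4|6=6, 1|0=1

0o677661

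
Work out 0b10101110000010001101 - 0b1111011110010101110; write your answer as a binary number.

0b110010001111011111

Subtract column by column in base 2:
  1-0 → 1
  0-1 → 1 (borrow)
  1-1-1 → 1 (borrow)
  1-1-1 → 1 (borrow)
  0-0-1 → 1 (borrow)
  0-1-1 → 0 (borrow)
  0-0-1 → 1 (borrow)
  1-1-1 → 1 (borrow)
  0-0-1 → 1 (borrow)
  0-0-1 → 1 (borrow)
  0-1-1 → 0 (borrow)
  0-1-1 → 0 (borrow)
  0-1-1 → 0 (borrow)
  1-1-1 → 1 (borrow)
  1-0-1 → 0
  1-1 → 0
  0-1 → 1 (borrow)
  1-1-1 → 1 (borrow)
  0-1-1 → 0 (borrow)
  1-0-1 → 0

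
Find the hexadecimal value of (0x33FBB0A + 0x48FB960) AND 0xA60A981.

0x2402000

Add column by column in base 16, right to left:
  A+0 = A
  0+6 = 6
  B+9 = 4 carry 1
  B+B+1 = 7 carry 1
  F+F+1 = F carry 1
  3+8+1 = C
  3+4 = 7
Sum = 0x7CF746A; now AND with 0xA60A981:
  7&A=2, C&6=4, F&0=0, 7&A=2, 4&9=0, 6&8=0, A&1=0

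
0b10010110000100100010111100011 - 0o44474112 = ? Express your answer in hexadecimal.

0x122fcd99

0b10010110000100100010111100011 = 0x12c245e3 in hexadecimal.
0o44474112 = 0x92784a in hexadecimal.
Subtract column by column in base 16:
  3-a → 9 (borrow)
  e-4-1 → 9
  5-8 → d (borrow)
  4-7-1 → c (borrow)
  2-2-1 → f (borrow)
  c-9-1 → 2
  2-0 → 2
  1-0 → 1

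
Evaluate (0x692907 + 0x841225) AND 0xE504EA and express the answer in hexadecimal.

0xE50028

Add column by column in base 16, right to left:
  7+5 = C
  0+2 = 2
  9+2 = B
  2+1 = 3
  9+4 = D
  6+8 = E
Sum = 0xED3B2C; now AND with 0xE504EA:
  E&E=E, D&5=5, 3&0=0, B&4=0, 2&E=2, C&A=8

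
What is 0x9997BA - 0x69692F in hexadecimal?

0x302E8B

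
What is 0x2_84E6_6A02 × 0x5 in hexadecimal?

0xC9880120A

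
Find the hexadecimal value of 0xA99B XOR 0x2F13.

0x8688

XOR each hex digit independently (no carries):
  A^2=8, 9^F=6, 9^1=8, B^3=8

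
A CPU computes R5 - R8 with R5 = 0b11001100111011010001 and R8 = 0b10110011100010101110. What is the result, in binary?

Subtract column by column in base 2:
  1-0 → 1
  0-1 → 1 (borrow)
  0-1-1 → 0 (borrow)
  0-1-1 → 0 (borrow)
  1-0-1 → 0
  0-1 → 1 (borrow)
  1-0-1 → 0
  1-1 → 0
  0-0 → 0
  1-0 → 1
  1-0 → 1
  1-1 → 0
  0-1 → 1 (borrow)
  0-1-1 → 0 (borrow)
  1-0-1 → 0
  1-0 → 1
  0-1 → 1 (borrow)
  0-1-1 → 0 (borrow)
  1-0-1 → 0
  1-1 → 0

0b11001011000100011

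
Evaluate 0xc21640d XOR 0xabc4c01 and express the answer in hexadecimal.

XOR each hex digit independently (no carries):
  c^a=6, 2^b=9, 1^c=d, 6^4=2, 4^c=8, 0^0=0, d^1=c

0x69d280c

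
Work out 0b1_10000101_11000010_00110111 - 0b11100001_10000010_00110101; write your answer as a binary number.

Subtract column by column in base 2:
  1-1 → 0
  1-0 → 1
  1-1 → 0
  0-0 → 0
  1-1 → 0
  1-1 → 0
  0-0 → 0
  0-0 → 0
  0-0 → 0
  1-1 → 0
  0-0 → 0
  0-0 → 0
  0-0 → 0
  0-0 → 0
  1-0 → 1
  1-1 → 0
  1-1 → 0
  0-0 → 0
  1-0 → 1
  0-0 → 0
  0-0 → 0
  0-1 → 1 (borrow)
  0-1-1 → 0 (borrow)
  1-1-1 → 1 (borrow)
  1-0-1 → 0

0b101001000100000000000010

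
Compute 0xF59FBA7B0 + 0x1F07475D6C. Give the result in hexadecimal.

Add column by column in base 16, right to left:
  0+C = C
  B+6 = 1 carry 1
  7+D+1 = 5 carry 1
  A+5+1 = 0 carry 1
  B+7+1 = 3 carry 1
  F+4+1 = 4 carry 1
  9+7+1 = 1 carry 1
  5+0+1 = 6
  F+F = E carry 1
  0+1+1 = 2

0x2E6143051C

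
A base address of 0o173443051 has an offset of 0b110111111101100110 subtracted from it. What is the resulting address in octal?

0o172543303

0b110111111101100110 = 0o677546 in octal.
Subtract column by column in base 8:
  1-6 → 3 (borrow)
  5-4-1 → 0
  0-5 → 3 (borrow)
  3-7-1 → 3 (borrow)
  4-7-1 → 4 (borrow)
  4-6-1 → 5 (borrow)
  3-0-1 → 2
  7-0 → 7
  1-0 → 1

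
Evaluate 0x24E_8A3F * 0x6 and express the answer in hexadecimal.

0xDD73D7A

Multiply each base-16 digit by 6, carrying:
  F×6 = 90 → write A carry 5
  3×6+5 = 23 → write 7 carry 1
  A×6+1 = 61 → write D carry 3
  8×6+3 = 51 → write 3 carry 3
  E×6+3 = 87 → write 7 carry 5
  4×6+5 = 29 → write D carry 1
  2×6+1 = 13 → write D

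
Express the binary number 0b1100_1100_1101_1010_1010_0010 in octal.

Group the bits in threes: 110 011 001 101 101 010 100 010 → 63155242.

0o63155242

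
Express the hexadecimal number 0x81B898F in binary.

Expand each hex digit to 4 bits: 8=1000 1=0001 B=1011 8=1000 9=1001 8=1000 F=1111.

0b1000000110111000100110001111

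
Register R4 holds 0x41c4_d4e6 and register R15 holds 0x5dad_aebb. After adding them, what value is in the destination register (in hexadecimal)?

0x9f7283a1

Add column by column in base 16, right to left:
  6+b = 1 carry 1
  e+b+1 = a carry 1
  4+e+1 = 3 carry 1
  d+a+1 = 8 carry 1
  4+d+1 = 2 carry 1
  c+a+1 = 7 carry 1
  1+d+1 = f
  4+5 = 9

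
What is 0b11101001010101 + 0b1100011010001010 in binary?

0b10000000011011111

Add column by column in base 2, right to left:
  1+0 = 1
  0+1 = 1
  1+0 = 1
  0+1 = 1
  1+0 = 1
  0+0 = 0
  1+0 = 1
  0+1 = 1
  0+0 = 0
  1+1 = 0 carry 1
  0+1+1 = 0 carry 1
  1+0+1 = 0 carry 1
  1+0+1 = 0 carry 1
  1+0+1 = 0 carry 1
  0+1+1 = 0 carry 1
  0+1+1 = 0 carry 1
  final carry 1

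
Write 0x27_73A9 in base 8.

Expand each hex digit to 4 bits: 2=0010 7=0111 7=0111 3=0011 A=1010 9=1001.
Group the bits in threes: 001 001 110 111 001 110 101 001 → 11671651.

0o11671651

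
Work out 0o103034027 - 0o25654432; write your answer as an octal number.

0o55157375

Subtract column by column in base 8:
  7-2 → 5
  2-3 → 7 (borrow)
  0-4-1 → 3 (borrow)
  4-4-1 → 7 (borrow)
  3-5-1 → 5 (borrow)
  0-6-1 → 1 (borrow)
  3-5-1 → 5 (borrow)
  0-2-1 → 5 (borrow)
  1-0-1 → 0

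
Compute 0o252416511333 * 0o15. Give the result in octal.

Multiply each base-8 digit by 13, carrying:
  3×13 = 39 → write 7 carry 4
  3×13+4 = 43 → write 3 carry 5
  3×13+5 = 44 → write 4 carry 5
  1×13+5 = 18 → write 2 carry 2
  1×13+2 = 15 → write 7 carry 1
  5×13+1 = 66 → write 2 carry 8
  6×13+8 = 86 → write 6 carry 10
  1×13+10 = 23 → write 7 carry 2
  4×13+2 = 54 → write 6 carry 6
  2×13+6 = 32 → write 0 carry 4
  5×13+4 = 69 → write 5 carry 8
  2×13+8 = 34 → write 2 carry 4
  remaining carry: 4

0o4250676272437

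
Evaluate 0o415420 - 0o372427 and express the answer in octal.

Subtract column by column in base 8:
  0-7 → 1 (borrow)
  2-2-1 → 7 (borrow)
  4-4-1 → 7 (borrow)
  5-2-1 → 2
  1-7 → 2 (borrow)
  4-3-1 → 0

0o22771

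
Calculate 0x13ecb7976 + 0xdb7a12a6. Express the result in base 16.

Add column by column in base 16, right to left:
  6+6 = c
  7+a = 1 carry 1
  9+2+1 = c
  7+1 = 8
  b+a = 5 carry 1
  c+7+1 = 4 carry 1
  e+b+1 = a carry 1
  3+d+1 = 1 carry 1
  1+0+1 = 2

0x21a458c1c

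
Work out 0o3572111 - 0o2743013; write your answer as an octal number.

0o627076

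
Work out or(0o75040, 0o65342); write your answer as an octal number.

0o75342

OR each oct digit independently (no carries):
  7|6=7, 5|5=5, 0|3=3, 4|4=4, 0|2=2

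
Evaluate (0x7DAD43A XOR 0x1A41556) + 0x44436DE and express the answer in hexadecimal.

First 0x7DAD43A XOR 0x1A41556 = 0x67EC16C.
Add column by column in base 16, right to left:
  C+E = A carry 1
  6+D+1 = 4 carry 1
  1+6+1 = 8
  C+3 = F
  E+4 = 2 carry 1
  7+4+1 = C
  6+4 = A

0xAC2F84A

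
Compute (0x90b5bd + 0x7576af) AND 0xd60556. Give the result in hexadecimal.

0x60444

Add column by column in base 16, right to left:
  d+f = c carry 1
  b+a+1 = 6 carry 1
  5+6+1 = c
  b+7 = 2 carry 1
  0+5+1 = 6
  9+7 = 0 carry 1
  final carry 1
Sum = 0x1062c6c; now AND with 0xd60556:
  1&0=0, 0&d=0, 6&6=6, 2&0=0, c&5=4, 6&5=4, c&6=4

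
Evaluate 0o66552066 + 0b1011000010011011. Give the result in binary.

0b110110111000010011010001

0o66552066 = 0b110110101101010000110110 in binary.
Add column by column in base 2, right to left:
  0+1 = 1
  1+1 = 0 carry 1
  1+0+1 = 0 carry 1
  0+1+1 = 0 carry 1
  1+1+1 = 1 carry 1
  1+0+1 = 0 carry 1
  0+0+1 = 1
  0+1 = 1
  0+0 = 0
  0+0 = 0
  1+0 = 1
  0+0 = 0
  1+1 = 0 carry 1
  0+1+1 = 0 carry 1
  1+0+1 = 0 carry 1
  1+1+1 = 1 carry 1
  0+0+1 = 1
  1+0 = 1
  0+0 = 0
  1+0 = 1
  1+0 = 1
  0+0 = 0
  1+0 = 1
  1+0 = 1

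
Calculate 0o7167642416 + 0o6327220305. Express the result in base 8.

0o15517062723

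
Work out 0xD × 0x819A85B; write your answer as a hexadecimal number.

Multiply each base-16 digit by 13, carrying:
  B×13 = 143 → write F carry 8
  5×13+8 = 73 → write 9 carry 4
  8×13+4 = 108 → write C carry 6
  A×13+6 = 136 → write 8 carry 8
  9×13+8 = 125 → write D carry 7
  1×13+7 = 20 → write 4 carry 1
  8×13+1 = 105 → write 9 carry 6
  remaining carry: 6

0x694D8C9F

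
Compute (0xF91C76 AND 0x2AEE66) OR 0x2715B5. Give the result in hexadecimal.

0x2F1DF7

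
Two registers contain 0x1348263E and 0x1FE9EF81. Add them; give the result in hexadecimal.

0x333215BF

Add column by column in base 16, right to left:
  E+1 = F
  3+8 = B
  6+F = 5 carry 1
  2+E+1 = 1 carry 1
  8+9+1 = 2 carry 1
  4+E+1 = 3 carry 1
  3+F+1 = 3 carry 1
  1+1+1 = 3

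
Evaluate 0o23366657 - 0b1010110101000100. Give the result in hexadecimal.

0x4D406B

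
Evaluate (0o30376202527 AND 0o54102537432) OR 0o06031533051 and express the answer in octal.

0o16133533473

0o30376202527 AND 0o54102537432 = 0o10102002422.
Then OR with 0o06031533051.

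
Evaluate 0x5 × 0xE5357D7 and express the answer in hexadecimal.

0x47A0B733

Multiply each base-16 digit by 5, carrying:
  7×5 = 35 → write 3 carry 2
  D×5+2 = 67 → write 3 carry 4
  7×5+4 = 39 → write 7 carry 2
  5×5+2 = 27 → write B carry 1
  3×5+1 = 16 → write 0 carry 1
  5×5+1 = 26 → write A carry 1
  E×5+1 = 71 → write 7 carry 4
  remaining carry: 4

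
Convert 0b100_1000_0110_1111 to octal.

0o44157

Group the bits in threes: 100 100 001 101 111 → 44157.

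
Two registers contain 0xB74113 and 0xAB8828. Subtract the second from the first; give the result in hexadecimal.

0xBB8EB

Subtract column by column in base 16:
  3-8 → B (borrow)
  1-2-1 → E (borrow)
  1-8-1 → 8 (borrow)
  4-8-1 → B (borrow)
  7-B-1 → B (borrow)
  B-A-1 → 0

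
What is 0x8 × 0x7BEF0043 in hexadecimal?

Multiply each base-16 digit by 8, carrying:
  3×8 = 24 → write 8 carry 1
  4×8+1 = 33 → write 1 carry 2
  0×8+2 = 2 → write 2
  0×8 = 0 → write 0
  F×8 = 120 → write 8 carry 7
  E×8+7 = 119 → write 7 carry 7
  B×8+7 = 95 → write F carry 5
  7×8+5 = 61 → write D carry 3
  remaining carry: 3

0x3DF780218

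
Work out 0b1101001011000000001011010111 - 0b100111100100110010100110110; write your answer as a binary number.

0b1000001110011001110110100001

Subtract column by column in base 2:
  1-0 → 1
  1-1 → 0
  1-1 → 0
  0-0 → 0
  1-1 → 0
  0-1 → 1 (borrow)
  1-0-1 → 0
  1-0 → 1
  0-1 → 1 (borrow)
  1-0-1 → 0
  0-1 → 1 (borrow)
  0-0-1 → 1 (borrow)
  0-0-1 → 1 (borrow)
  0-1-1 → 0 (borrow)
  0-1-1 → 0 (borrow)
  0-0-1 → 1 (borrow)
  0-0-1 → 1 (borrow)
  0-1-1 → 0 (borrow)
  1-0-1 → 0
  1-0 → 1
  0-1 → 1 (borrow)
  1-1-1 → 1 (borrow)
  0-1-1 → 0 (borrow)
  0-1-1 → 0 (borrow)
  1-0-1 → 0
  0-0 → 0
  1-1 → 0
  1-0 → 1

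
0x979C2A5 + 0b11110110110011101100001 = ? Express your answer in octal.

0x979C2A5 = 0o1136341245 in octal.
0b11110110110011101100001 = 0o36663541 in octal.
Add column by column in base 8, right to left:
  5+1 = 6
  4+4 = 0 carry 1
  2+5+1 = 0 carry 1
  1+3+1 = 5
  4+6 = 2 carry 1
  3+6+1 = 2 carry 1
  6+6+1 = 5 carry 1
  3+3+1 = 7
  1+0 = 1
  1+0 = 1

0o1175225006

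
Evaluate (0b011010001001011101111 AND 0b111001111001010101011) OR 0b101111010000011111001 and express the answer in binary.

0b111111011001011111011

0b011010001001011101111 AND 0b111001111001010101011 = 0b011000001001010101011.
Then OR with 0b101111010000011111001.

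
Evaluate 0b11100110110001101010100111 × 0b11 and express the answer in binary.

0b1010110100010100111111110101

Multiply each base-2 digit by 3, carrying:
  1×3 = 3 → write 1 carry 1
  1×3+1 = 4 → write 0 carry 2
  1×3+2 = 5 → write 1 carry 2
  0×3+2 = 2 → write 0 carry 1
  0×3+1 = 1 → write 1
  1×3 = 3 → write 1 carry 1
  0×3+1 = 1 → write 1
  1×3 = 3 → write 1 carry 1
  0×3+1 = 1 → write 1
  1×3 = 3 → write 1 carry 1
  0×3+1 = 1 → write 1
  1×3 = 3 → write 1 carry 1
  1×3+1 = 4 → write 0 carry 2
  0×3+2 = 2 → write 0 carry 1
  0×3+1 = 1 → write 1
  0×3 = 0 → write 0
  1×3 = 3 → write 1 carry 1
  1×3+1 = 4 → write 0 carry 2
  0×3+2 = 2 → write 0 carry 1
  1×3+1 = 4 → write 0 carry 2
  1×3+2 = 5 → write 1 carry 2
  0×3+2 = 2 → write 0 carry 1
  0×3+1 = 1 → write 1
  1×3 = 3 → write 1 carry 1
  1×3+1 = 4 → write 0 carry 2
  1×3+2 = 5 → write 1 carry 2
  remaining carry: 10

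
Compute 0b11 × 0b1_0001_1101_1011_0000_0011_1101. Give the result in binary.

0b11010110010001000010110111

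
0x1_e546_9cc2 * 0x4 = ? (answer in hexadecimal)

0x7951a7308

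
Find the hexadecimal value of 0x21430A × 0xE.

0x1D1AA8C

Multiply each base-16 digit by 14, carrying:
  A×14 = 140 → write C carry 8
  0×14+8 = 8 → write 8
  3×14 = 42 → write A carry 2
  4×14+2 = 58 → write A carry 3
  1×14+3 = 17 → write 1 carry 1
  2×14+1 = 29 → write D carry 1
  remaining carry: 1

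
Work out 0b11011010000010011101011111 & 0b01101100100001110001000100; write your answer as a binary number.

0b01001000000000010001000100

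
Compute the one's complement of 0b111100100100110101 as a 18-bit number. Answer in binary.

0b000011011011001010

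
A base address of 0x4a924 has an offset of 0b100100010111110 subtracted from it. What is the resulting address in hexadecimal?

0x46066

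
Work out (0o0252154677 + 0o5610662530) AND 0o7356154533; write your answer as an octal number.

0o6042014423

Add column by column in base 8, right to left:
  7+0 = 7
  7+3 = 2 carry 1
  6+5+1 = 4 carry 1
  4+2+1 = 7
  5+6 = 3 carry 1
  1+6+1 = 0 carry 1
  2+0+1 = 3
  5+1 = 6
  2+6 = 0 carry 1
  0+5+1 = 6
Sum = 0o6063037427; now AND with 0o7356154533:
  6&7=6, 0&3=0, 6&5=4, 3&6=2, 0&1=0, 3&5=1, 7&4=4, 4&5=4, 2&3=2, 7&3=3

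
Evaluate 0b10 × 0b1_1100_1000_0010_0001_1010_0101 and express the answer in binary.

Multiply each base-2 digit by 2, carrying:
  1×2 = 2 → write 0 carry 1
  0×2+1 = 1 → write 1
  1×2 = 2 → write 0 carry 1
  0×2+1 = 1 → write 1
  0×2 = 0 → write 0
  1×2 = 2 → write 0 carry 1
  0×2+1 = 1 → write 1
  1×2 = 2 → write 0 carry 1
  1×2+1 = 3 → write 1 carry 1
  0×2+1 = 1 → write 1
  0×2 = 0 → write 0
  0×2 = 0 → write 0
  0×2 = 0 → write 0
  1×2 = 2 → write 0 carry 1
  0×2+1 = 1 → write 1
  0×2 = 0 → write 0
  0×2 = 0 → write 0
  0×2 = 0 → write 0
  0×2 = 0 → write 0
  1×2 = 2 → write 0 carry 1
  0×2+1 = 1 → write 1
  0×2 = 0 → write 0
  1×2 = 2 → write 0 carry 1
  1×2+1 = 3 → write 1 carry 1
  1×2+1 = 3 → write 1 carry 1
  remaining carry: 1

0b11100100000100001101001010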